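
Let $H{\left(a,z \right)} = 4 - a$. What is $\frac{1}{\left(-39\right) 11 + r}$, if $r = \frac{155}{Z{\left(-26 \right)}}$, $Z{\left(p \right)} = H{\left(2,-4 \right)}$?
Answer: $- \frac{2}{703} \approx -0.002845$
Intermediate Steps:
$Z{\left(p \right)} = 2$ ($Z{\left(p \right)} = 4 - 2 = 2$)
$r = \frac{155}{2} \approx 77.5$
$\frac{1}{\left(-39\right) 11 + r} = \frac{1}{\left(-39\right) 11 + \frac{155}{2}} = \frac{1}{-429 + \frac{155}{2}} = \frac{1}{- \frac{703}{2}} = - \frac{2}{703}$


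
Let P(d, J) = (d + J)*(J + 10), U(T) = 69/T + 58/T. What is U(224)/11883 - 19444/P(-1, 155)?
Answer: -1232206109/1610384160 ≈ -0.76516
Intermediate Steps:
U(T) = 127/T
P(d, J) = (10 + J)*(J + d) (P(d, J) = (J + d)*(10 + J) = (10 + J)*(J + d))
U(224)/11883 - 19444/P(-1, 155) = (127/224)/11883 - 19444/(155² + 10*155 + 10*(-1) + 155*(-1)) = (127*(1/224))*(1/11883) - 19444/(24025 + 1550 - 10 - 155) = (127/224)*(1/11883) - 19444/25410 = 127/2661792 - 19444*1/25410 = 127/2661792 - 9722/12705 = -1232206109/1610384160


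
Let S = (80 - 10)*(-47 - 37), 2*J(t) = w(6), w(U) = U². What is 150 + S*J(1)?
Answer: -105690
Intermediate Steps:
J(t) = 18 (J(t) = (½)*6² = (½)*36 = 18)
S = -5880 (S = 70*(-84) = -5880)
150 + S*J(1) = 150 - 5880*18 = 150 - 105840 = -105690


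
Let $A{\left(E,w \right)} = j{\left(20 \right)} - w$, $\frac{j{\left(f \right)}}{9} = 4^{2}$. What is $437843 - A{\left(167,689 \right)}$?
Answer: $438388$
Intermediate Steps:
$j{\left(f \right)} = 144$ ($j{\left(f \right)} = 9 \cdot 4^{2} = 9 \cdot 16 = 144$)
$A{\left(E,w \right)} = 144 - w$
$437843 - A{\left(167,689 \right)} = 437843 - \left(144 - 689\right) = 437843 - -545 = 437843 + 545 = 438388$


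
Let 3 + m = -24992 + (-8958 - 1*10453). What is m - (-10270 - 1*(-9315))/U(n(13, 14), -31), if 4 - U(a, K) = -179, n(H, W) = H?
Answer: -8125343/183 ≈ -44401.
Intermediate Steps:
U(a, K) = 183 (U(a, K) = 4 - 1*(-179) = 4 + 179 = 183)
m = -44406 (m = -3 + (-24992 + (-8958 - 1*10453)) = -3 + (-24992 + (-8958 - 10453)) = -3 + (-24992 - 19411) = -3 - 44403 = -44406)
m - (-10270 - 1*(-9315))/U(n(13, 14), -31) = -44406 - (-10270 - 1*(-9315))/183 = -44406 - (-10270 + 9315)/183 = -44406 - (-955)/183 = -44406 - 1*(-955/183) = -44406 + 955/183 = -8125343/183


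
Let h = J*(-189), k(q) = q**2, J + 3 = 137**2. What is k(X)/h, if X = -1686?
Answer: -157922/197043 ≈ -0.80146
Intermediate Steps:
J = 18766 (J = -3 + 137**2 = -3 + 18769 = 18766)
h = -3546774 (h = 18766*(-189) = -3546774)
k(X)/h = (-1686)**2/(-3546774) = 2842596*(-1/3546774) = -157922/197043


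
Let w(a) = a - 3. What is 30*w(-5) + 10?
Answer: -230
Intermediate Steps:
w(a) = -3 + a
30*w(-5) + 10 = 30*(-3 - 5) + 10 = 30*(-8) + 10 = -240 + 10 = -230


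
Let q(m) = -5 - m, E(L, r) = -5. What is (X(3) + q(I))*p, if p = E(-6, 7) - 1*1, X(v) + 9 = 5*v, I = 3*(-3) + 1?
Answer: -54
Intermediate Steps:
I = -8 (I = -9 + 1 = -8)
X(v) = -9 + 5*v
p = -6 (p = -5 - 1*1 = -5 - 1 = -6)
(X(3) + q(I))*p = ((-9 + 5*3) + (-5 - 1*(-8)))*(-6) = ((-9 + 15) + (-5 + 8))*(-6) = (6 + 3)*(-6) = 9*(-6) = -54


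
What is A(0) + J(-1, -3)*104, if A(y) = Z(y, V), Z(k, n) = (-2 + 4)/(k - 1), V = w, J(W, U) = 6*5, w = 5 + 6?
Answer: 3118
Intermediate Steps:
w = 11
J(W, U) = 30
V = 11
Z(k, n) = 2/(-1 + k)
A(y) = 2/(-1 + y)
A(0) + J(-1, -3)*104 = 2/(-1 + 0) + 30*104 = 2/(-1) + 3120 = 2*(-1) + 3120 = -2 + 3120 = 3118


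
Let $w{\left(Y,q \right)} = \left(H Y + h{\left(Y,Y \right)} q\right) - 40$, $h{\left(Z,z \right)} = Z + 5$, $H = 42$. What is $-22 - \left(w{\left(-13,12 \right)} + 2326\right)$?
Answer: $-1666$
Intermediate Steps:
$h{\left(Z,z \right)} = 5 + Z$
$w{\left(Y,q \right)} = -40 + 42 Y + q \left(5 + Y\right)$ ($w{\left(Y,q \right)} = \left(42 Y + \left(5 + Y\right) q\right) - 40 = \left(42 Y + q \left(5 + Y\right)\right) - 40 = -40 + 42 Y + q \left(5 + Y\right)$)
$-22 - \left(w{\left(-13,12 \right)} + 2326\right) = -22 - \left(\left(-40 + 42 \left(-13\right) + 12 \left(5 - 13\right)\right) + 2326\right) = -22 - \left(\left(-40 - 546 + 12 \left(-8\right)\right) + 2326\right) = -22 - \left(\left(-40 - 546 - 96\right) + 2326\right) = -22 - \left(-682 + 2326\right) = -22 - 1644 = -1666$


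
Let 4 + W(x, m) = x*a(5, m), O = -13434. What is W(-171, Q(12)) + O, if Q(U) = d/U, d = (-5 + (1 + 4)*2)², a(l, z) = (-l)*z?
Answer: -46627/4 ≈ -11657.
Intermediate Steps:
a(l, z) = -l*z
d = 25 (d = (-5 + 5*2)² = (-5 + 10)² = 5² = 25)
Q(U) = 25/U
W(x, m) = -4 - 5*m*x (W(x, m) = -4 + x*(-1*5*m) = -4 + x*(-5*m) = -4 - 5*m*x)
W(-171, Q(12)) + O = (-4 - 5*25/12*(-171)) - 13434 = (-4 + 7125/4) - 13434 = 7109/4 - 13434 = -46627/4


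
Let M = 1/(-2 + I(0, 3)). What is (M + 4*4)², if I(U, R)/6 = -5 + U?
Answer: 261121/1024 ≈ 255.00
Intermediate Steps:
I(U, R) = -30 + 6*U (I(U, R) = 6*(-5 + U) = -30 + 6*U)
M = -1/32 (M = 1/(-2 + (-30 + 6*0)) = 1/(-2 + (-30 + 0)) = 1/(-2 - 30) = 1/(-32) = -1/32 ≈ -0.031250)
(M + 4*4)² = (-1/32 + 4*4)² = (-1/32 + 16)² = (511/32)² = 261121/1024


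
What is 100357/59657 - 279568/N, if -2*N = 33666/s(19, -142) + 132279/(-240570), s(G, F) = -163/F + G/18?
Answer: 89529652019324783/2338867905827323 ≈ 38.279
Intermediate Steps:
s(G, F) = -163/F + G/18 (s(G, F) = -163/F + G*(1/18) = -163/F + G/18)
N = -39205255139/5132160 (N = -(33666/(-163/(-142) + (1/18)*19) + 132279/(-240570))/2 = -(33666/(-163*(-1/142) + 19/18) + 132279*(-1/240570))/2 = -(33666/(163/142 + 19/18) - 44093/80190)/2 = -(33666/(1408/639) - 44093/80190)/2 = -(33666*(639/1408) - 44093/80190)/2 = -(10756287/704 - 44093/80190)/2 = -½*39205255139/2566080 = -39205255139/5132160 ≈ -7639.1)
100357/59657 - 279568/N = 100357/59657 - 279568/(-39205255139/5132160) = 100357*(1/59657) - 279568*(-5132160/39205255139) = 100357/59657 + 1434787706880/39205255139 = 89529652019324783/2338867905827323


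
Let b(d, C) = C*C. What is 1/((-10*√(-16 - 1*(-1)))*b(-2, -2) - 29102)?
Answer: I/(2*(-14551*I + 20*√15)) ≈ -3.4361e-5 + 1.8291e-7*I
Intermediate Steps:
b(d, C) = C²
1/((-10*√(-16 - 1*(-1)))*b(-2, -2) - 29102) = 1/(-10*√(-16 - 1*(-1))*(-2)² - 29102) = 1/(-10*√(-16 + 1)*4 - 29102) = 1/(-10*I*√15*4 - 29102) = 1/(-40*I*√15 - 29102) = 1/(-29102 - 40*I*√15)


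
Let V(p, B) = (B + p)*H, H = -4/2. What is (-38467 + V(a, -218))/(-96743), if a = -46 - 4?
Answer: 37931/96743 ≈ 0.39208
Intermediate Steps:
H = -2 (H = -4*½ = -2)
a = -50
V(p, B) = -2*B - 2*p (V(p, B) = (B + p)*(-2) = -2*B - 2*p)
(-38467 + V(a, -218))/(-96743) = (-38467 + (-2*(-218) - 2*(-50)))/(-96743) = (-38467 + (436 + 100))*(-1/96743) = (-38467 + 536)*(-1/96743) = -37931*(-1/96743) = 37931/96743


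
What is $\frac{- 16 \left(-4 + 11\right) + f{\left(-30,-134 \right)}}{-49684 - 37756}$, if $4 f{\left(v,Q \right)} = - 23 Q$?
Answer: $- \frac{1317}{174880} \approx -0.0075309$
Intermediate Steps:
$f{\left(v,Q \right)} = - \frac{23 Q}{4}$ ($f{\left(v,Q \right)} = \frac{\left(-23\right) Q}{4} = - \frac{23 Q}{4}$)
$\frac{- 16 \left(-4 + 11\right) + f{\left(-30,-134 \right)}}{-49684 - 37756} = \frac{- 16 \left(-4 + 11\right) - - \frac{1541}{2}}{-49684 - 37756} = \frac{\left(-16\right) 7 + \frac{1541}{2}}{-87440} = \left(-112 + \frac{1541}{2}\right) \left(- \frac{1}{87440}\right) = \frac{1317}{2} \left(- \frac{1}{87440}\right) = - \frac{1317}{174880}$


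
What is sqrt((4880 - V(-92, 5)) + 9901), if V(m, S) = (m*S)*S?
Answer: sqrt(17081) ≈ 130.69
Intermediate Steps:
V(m, S) = m*S**2 (V(m, S) = (S*m)*S = m*S**2)
sqrt((4880 - V(-92, 5)) + 9901) = sqrt((4880 - (-92)*5**2) + 9901) = sqrt((4880 - (-92)*25) + 9901) = sqrt((4880 - 1*(-2300)) + 9901) = sqrt((4880 + 2300) + 9901) = sqrt(7180 + 9901) = sqrt(17081)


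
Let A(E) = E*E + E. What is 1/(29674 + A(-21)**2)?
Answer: 1/206074 ≈ 4.8526e-6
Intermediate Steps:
A(E) = E + E**2 (A(E) = E**2 + E = E + E**2)
1/(29674 + A(-21)**2) = 1/(29674 + (-21*(1 - 21))**2) = 1/(29674 + (-21*(-20))**2) = 1/(29674 + 420**2) = 1/(29674 + 176400) = 1/206074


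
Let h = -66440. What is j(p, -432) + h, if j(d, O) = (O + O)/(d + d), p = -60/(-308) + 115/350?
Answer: -27107960/403 ≈ -67265.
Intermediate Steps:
p = 403/770 (p = -60*(-1/308) + 115*(1/350) = 15/77 + 23/70 = 403/770 ≈ 0.52338)
j(d, O) = O/d (j(d, O) = (2*O)/((2*d)) = (2*O)*(1/(2*d)) = O/d)
j(p, -432) + h = -432/403/770 - 66440 = -432*770/403 - 66440 = -332640/403 - 66440 = -27107960/403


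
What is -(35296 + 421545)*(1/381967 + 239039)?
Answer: -41711871942753474/381967 ≈ -1.0920e+11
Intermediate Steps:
-(35296 + 421545)*(1/381967 + 239039) = -456841*(1/381967 + 239039) = -456841*91305009714/381967 = -1*41711871942753474/381967 = -41711871942753474/381967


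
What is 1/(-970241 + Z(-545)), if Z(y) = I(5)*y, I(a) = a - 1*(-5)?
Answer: -1/975691 ≈ -1.0249e-6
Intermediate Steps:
I(a) = 5 + a (I(a) = a + 5 = 5 + a)
Z(y) = 10*y (Z(y) = (5 + 5)*y = 10*y)
1/(-970241 + Z(-545)) = 1/(-970241 + 10*(-545)) = 1/(-970241 - 5450) = 1/(-975691) = -1/975691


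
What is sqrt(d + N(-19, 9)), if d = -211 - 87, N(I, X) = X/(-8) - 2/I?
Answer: I*sqrt(1727138)/76 ≈ 17.292*I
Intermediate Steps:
N(I, X) = -2/I - X/8 (N(I, X) = X*(-1/8) - 2/I = -X/8 - 2/I = -2/I - X/8)
d = -298
sqrt(d + N(-19, 9)) = sqrt(-298 + (-2/(-19) - 1/8*9)) = sqrt(-298 + (-2*(-1/19) - 9/8)) = sqrt(-298 + (2/19 - 9/8)) = sqrt(-298 - 155/152) = sqrt(-45451/152) = I*sqrt(1727138)/76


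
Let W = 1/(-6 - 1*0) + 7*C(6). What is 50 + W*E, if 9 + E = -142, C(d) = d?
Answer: -37601/6 ≈ -6266.8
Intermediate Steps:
E = -151 (E = -9 - 142 = -151)
W = 251/6 (W = 1/(-6 - 1*0) + 7*6 = 1/(-6 + 0) + 42 = 1/(-6) + 42 = -1/6 + 42 = 251/6 ≈ 41.833)
50 + W*E = 50 + (251/6)*(-151) = 50 - 37901/6 = -37601/6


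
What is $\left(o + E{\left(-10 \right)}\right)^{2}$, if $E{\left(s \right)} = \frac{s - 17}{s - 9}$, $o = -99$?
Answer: $\frac{3437316}{361} \approx 9521.7$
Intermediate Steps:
$E{\left(s \right)} = \frac{-17 + s}{-9 + s}$
$\left(o + E{\left(-10 \right)}\right)^{2} = \left(-99 + \frac{-17 - 10}{-9 - 10}\right)^{2} = \left(-99 + \frac{1}{-19} \left(-27\right)\right)^{2} = \left(-99 - - \frac{27}{19}\right)^{2} = \left(-99 + \frac{27}{19}\right)^{2} = \left(- \frac{1854}{19}\right)^{2} = \frac{3437316}{361}$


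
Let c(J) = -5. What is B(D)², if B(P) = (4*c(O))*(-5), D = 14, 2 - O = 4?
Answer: 10000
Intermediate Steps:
O = -2 (O = 2 - 1*4 = 2 - 4 = -2)
B(P) = 100 (B(P) = (4*(-5))*(-5) = -20*(-5) = 100)
B(D)² = 100² = 10000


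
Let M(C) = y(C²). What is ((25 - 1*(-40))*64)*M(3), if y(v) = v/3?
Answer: 12480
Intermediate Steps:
y(v) = v/3 (y(v) = v*(⅓) = v/3)
M(C) = C²/3
((25 - 1*(-40))*64)*M(3) = ((25 - 1*(-40))*64)*((⅓)*3²) = ((25 + 40)*64)*((⅓)*9) = (65*64)*3 = 4160*3 = 12480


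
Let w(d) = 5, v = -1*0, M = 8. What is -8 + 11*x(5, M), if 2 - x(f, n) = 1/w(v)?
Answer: 59/5 ≈ 11.800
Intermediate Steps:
v = 0
x(f, n) = 9/5 (x(f, n) = 2 - 1/5 = 2 - 1*⅕ = 2 - ⅕ = 9/5)
-8 + 11*x(5, M) = -8 + 11*(9/5) = -8 + 99/5 = 59/5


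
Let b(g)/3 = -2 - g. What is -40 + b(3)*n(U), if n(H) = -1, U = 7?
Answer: -25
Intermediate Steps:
b(g) = -6 - 3*g (b(g) = 3*(-2 - g) = -6 - 3*g)
-40 + b(3)*n(U) = -40 + (-6 - 3*3)*(-1) = -40 + (-6 - 9)*(-1) = -40 - 15*(-1) = -40 + 15 = -25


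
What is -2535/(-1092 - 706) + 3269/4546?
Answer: 4350443/2043427 ≈ 2.1290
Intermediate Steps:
-2535/(-1092 - 706) + 3269/4546 = -2535/(-1798) + 3269*(1/4546) = -2535*(-1/1798) + 3269/4546 = 2535/1798 + 3269/4546 = 4350443/2043427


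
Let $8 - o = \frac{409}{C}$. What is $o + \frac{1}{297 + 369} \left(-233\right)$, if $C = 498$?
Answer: $\frac{188743}{27639} \approx 6.8289$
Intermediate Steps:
$o = \frac{3575}{498}$ ($o = 8 - \frac{409}{498} = \frac{3575}{498} \approx 7.1787$)
$o + \frac{1}{297 + 369} \left(-233\right) = \frac{3575}{498} + \frac{1}{297 + 369} \left(-233\right) = \frac{3575}{498} + \frac{1}{666} \left(-233\right) = \frac{3575}{498} - \frac{233}{666} = \frac{188743}{27639}$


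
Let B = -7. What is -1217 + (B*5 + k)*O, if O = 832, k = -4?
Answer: -33665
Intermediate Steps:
-1217 + (B*5 + k)*O = -1217 + (-7*5 - 4)*832 = -1217 + (-35 - 4)*832 = -1217 - 39*832 = -1217 - 32448 = -33665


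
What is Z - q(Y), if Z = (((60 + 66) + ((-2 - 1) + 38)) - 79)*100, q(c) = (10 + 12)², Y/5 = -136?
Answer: 7716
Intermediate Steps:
Y = -680 (Y = 5*(-136) = -680)
q(c) = 484 (q(c) = 22² = 484)
Z = 8200 (Z = ((126 + (-3 + 38)) - 79)*100 = ((126 + 35) - 79)*100 = (161 - 79)*100 = 82*100 = 8200)
Z - q(Y) = 8200 - 1*484 = 8200 - 484 = 7716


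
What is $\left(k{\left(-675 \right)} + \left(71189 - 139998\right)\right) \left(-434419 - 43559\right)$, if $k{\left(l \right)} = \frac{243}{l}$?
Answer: $\frac{822234006852}{25} \approx 3.2889 \cdot 10^{10}$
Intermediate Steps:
$\left(k{\left(-675 \right)} + \left(71189 - 139998\right)\right) \left(-434419 - 43559\right) = \left(\frac{243}{-675} + \left(71189 - 139998\right)\right) \left(-434419 - 43559\right) = \left(243 \left(- \frac{1}{675}\right) + \left(71189 - 139998\right)\right) \left(-434419 - 43559\right) = \left(- \frac{9}{25} - 68809\right) \left(-434419 - 43559\right) = \left(- \frac{1720234}{25}\right) \left(-477978\right) = \frac{822234006852}{25}$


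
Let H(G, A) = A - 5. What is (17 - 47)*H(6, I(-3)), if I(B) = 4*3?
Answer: -210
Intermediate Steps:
I(B) = 12
H(G, A) = -5 + A
(17 - 47)*H(6, I(-3)) = (17 - 47)*(-5 + 12) = -30*7 = -210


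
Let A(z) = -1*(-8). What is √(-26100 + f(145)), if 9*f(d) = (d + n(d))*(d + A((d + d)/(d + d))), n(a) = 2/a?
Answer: 61*I*√133545/145 ≈ 153.74*I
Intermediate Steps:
A(z) = 8
f(d) = (8 + d)*(d + 2/d)/9 (f(d) = ((d + 2/d)*(d + 8))/9 = ((d + 2/d)*(8 + d))/9 = ((8 + d)*(d + 2/d))/9 = (8 + d)*(d + 2/d)/9)
√(-26100 + f(145)) = √(-26100 + (⅑)*(16 + 145*(2 + 145² + 8*145))/145) = √(-26100 + (⅑)*(1/145)*(16 + 145*(2 + 21025 + 1160))) = √(-26100 + (⅑)*(1/145)*(16 + 145*22187)) = √(-26100 + (⅑)*(1/145)*(16 + 3217115)) = √(-26100 + (⅑)*(1/145)*3217131) = √(-26100 + 357459/145) = √(-3427041/145) = 61*I*√133545/145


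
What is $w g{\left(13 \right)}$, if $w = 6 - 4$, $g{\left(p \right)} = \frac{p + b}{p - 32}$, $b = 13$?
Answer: $- \frac{52}{19} \approx -2.7368$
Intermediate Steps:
$g{\left(p \right)} = \frac{13 + p}{-32 + p}$ ($g{\left(p \right)} = \frac{p + 13}{p - 32} = \frac{13 + p}{-32 + p}$)
$w = 2$
$w g{\left(13 \right)} = 2 \frac{13 + 13}{-32 + 13} = 2 \frac{1}{-19} \cdot 26 = 2 \left(\left(- \frac{1}{19}\right) 26\right) = 2 \left(- \frac{26}{19}\right) = - \frac{52}{19}$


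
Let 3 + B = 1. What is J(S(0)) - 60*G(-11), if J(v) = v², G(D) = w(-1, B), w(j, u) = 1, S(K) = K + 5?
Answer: -35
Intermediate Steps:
S(K) = 5 + K
B = -2 (B = -3 + 1 = -2)
G(D) = 1
J(S(0)) - 60*G(-11) = (5 + 0)² - 60*1 = 5² - 60 = 25 - 60 = -35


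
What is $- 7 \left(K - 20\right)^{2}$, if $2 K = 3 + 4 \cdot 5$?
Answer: $- \frac{2023}{4} \approx -505.75$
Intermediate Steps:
$K = \frac{23}{2}$ ($K = \frac{3 + 4 \cdot 5}{2} = \frac{3 + 20}{2} = \frac{1}{2} \cdot 23 = \frac{23}{2} \approx 11.5$)
$- 7 \left(K - 20\right)^{2} = - 7 \left(\frac{23}{2} - 20\right)^{2} = - 7 \left(- \frac{17}{2}\right)^{2} = \left(-7\right) \frac{289}{4} = - \frac{2023}{4}$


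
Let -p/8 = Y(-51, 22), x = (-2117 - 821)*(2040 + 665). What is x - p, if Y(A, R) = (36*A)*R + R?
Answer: -8270250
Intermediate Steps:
Y(A, R) = R + 36*A*R (Y(A, R) = 36*A*R + R = R + 36*A*R)
x = -7947290 (x = -2938*2705 = -7947290)
p = 322960 (p = -176*(1 + 36*(-51)) = -176*(1 - 1836) = -176*(-1835) = -8*(-40370) = 322960)
x - p = -7947290 - 1*322960 = -7947290 - 322960 = -8270250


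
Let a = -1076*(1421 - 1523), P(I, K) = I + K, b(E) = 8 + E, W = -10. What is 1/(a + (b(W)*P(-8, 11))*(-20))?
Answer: 1/109872 ≈ 9.1015e-6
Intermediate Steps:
a = 109752 (a = -1076*(-102) = 109752)
1/(a + (b(W)*P(-8, 11))*(-20)) = 1/(109752 + ((8 - 10)*(-8 + 11))*(-20)) = 1/(109752 - 2*3*(-20)) = 1/(109752 - 6*(-20)) = 1/(109752 + 120) = 1/109872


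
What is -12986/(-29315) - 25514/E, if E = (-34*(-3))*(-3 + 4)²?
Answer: -373309169/1495065 ≈ -249.69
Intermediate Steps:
E = 102 (E = 102*1² = 102*1 = 102)
-12986/(-29315) - 25514/E = -12986/(-29315) - 25514/102 = -12986*(-1/29315) - 25514*1/102 = 12986/29315 - 12757/51 = -373309169/1495065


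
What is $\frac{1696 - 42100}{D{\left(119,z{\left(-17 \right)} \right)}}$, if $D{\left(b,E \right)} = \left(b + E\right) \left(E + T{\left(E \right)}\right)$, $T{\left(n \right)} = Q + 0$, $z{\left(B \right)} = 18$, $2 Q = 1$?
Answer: $- \frac{2184}{137} \approx -15.942$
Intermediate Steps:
$Q = \frac{1}{2}$ ($Q = \frac{1}{2} \cdot 1 = \frac{1}{2} \approx 0.5$)
$T{\left(n \right)} = \frac{1}{2}$ ($T{\left(n \right)} = \frac{1}{2} + 0 = \frac{1}{2}$)
$D{\left(b,E \right)} = \left(\frac{1}{2} + E\right) \left(E + b\right)$ ($D{\left(b,E \right)} = \left(b + E\right) \left(E + \frac{1}{2}\right) = \left(E + b\right) \left(\frac{1}{2} + E\right) = \left(\frac{1}{2} + E\right) \left(E + b\right)$)
$\frac{1696 - 42100}{D{\left(119,z{\left(-17 \right)} \right)}} = \frac{1696 - 42100}{18^{2} + \frac{1}{2} \cdot 18 + \frac{1}{2} \cdot 119 + 18 \cdot 119} = - \frac{40404}{324 + 9 + \frac{119}{2} + 2142} = - \frac{40404}{\frac{5069}{2}} = \left(-40404\right) \frac{2}{5069} = - \frac{2184}{137}$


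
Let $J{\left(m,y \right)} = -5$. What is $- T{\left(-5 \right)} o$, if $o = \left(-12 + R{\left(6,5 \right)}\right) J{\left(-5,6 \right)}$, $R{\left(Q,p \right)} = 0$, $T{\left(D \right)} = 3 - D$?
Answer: $-480$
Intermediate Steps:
$o = 60$ ($o = \left(-12 + 0\right) \left(-5\right) = \left(-12\right) \left(-5\right) = 60$)
$- T{\left(-5 \right)} o = - (3 - -5) 60 = - (3 + 5) 60 = \left(-1\right) 8 \cdot 60 = \left(-8\right) 60 = -480$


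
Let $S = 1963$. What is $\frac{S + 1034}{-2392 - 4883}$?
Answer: $- \frac{999}{2425} \approx -0.41196$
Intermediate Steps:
$\frac{S + 1034}{-2392 - 4883} = \frac{1963 + 1034}{-2392 - 4883} = \frac{2997}{-7275} = 2997 \left(- \frac{1}{7275}\right) = - \frac{999}{2425}$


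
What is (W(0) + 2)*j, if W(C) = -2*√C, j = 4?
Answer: 8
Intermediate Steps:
(W(0) + 2)*j = (-2*√0 + 2)*4 = (-2*0 + 2)*4 = (0 + 2)*4 = 2*4 = 8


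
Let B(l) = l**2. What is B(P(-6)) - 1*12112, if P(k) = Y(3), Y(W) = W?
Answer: -12103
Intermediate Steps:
P(k) = 3
B(P(-6)) - 1*12112 = 3**2 - 1*12112 = 9 - 12112 = -12103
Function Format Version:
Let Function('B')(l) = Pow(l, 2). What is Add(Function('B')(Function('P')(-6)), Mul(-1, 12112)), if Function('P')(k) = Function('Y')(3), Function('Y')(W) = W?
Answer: -12103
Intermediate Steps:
Function('P')(k) = 3
Add(Function('B')(Function('P')(-6)), Mul(-1, 12112)) = Add(Pow(3, 2), Mul(-1, 12112)) = Add(9, -12112) = -12103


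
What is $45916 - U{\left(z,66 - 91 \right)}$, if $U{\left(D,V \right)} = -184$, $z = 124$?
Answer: $46100$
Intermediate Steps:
$45916 - U{\left(z,66 - 91 \right)} = 45916 - -184 = 45916 + 184 = 46100$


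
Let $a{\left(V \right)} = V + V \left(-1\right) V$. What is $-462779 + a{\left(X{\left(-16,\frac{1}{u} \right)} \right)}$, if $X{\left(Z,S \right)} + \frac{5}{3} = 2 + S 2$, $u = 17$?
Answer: $- \frac{1203687535}{2601} \approx -4.6278 \cdot 10^{5}$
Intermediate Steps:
$X{\left(Z,S \right)} = \frac{1}{3} + 2 S$ ($X{\left(Z,S \right)} = - \frac{5}{3} + \left(2 + S 2\right) = - \frac{5}{3} + \left(2 + 2 S\right) = \frac{1}{3} + 2 S$)
$a{\left(V \right)} = V - V^{2}$ ($a{\left(V \right)} = V + - V V = V - V^{2}$)
$-462779 + a{\left(X{\left(-16,\frac{1}{u} \right)} \right)} = -462779 + \left(\frac{1}{3} + \frac{2}{17}\right) \left(1 - \left(\frac{1}{3} + \frac{2}{17}\right)\right) = -462779 + \frac{23 \left(1 - \frac{23}{51}\right)}{51} = -462779 + \frac{23}{51} \cdot \frac{28}{51} = -462779 + \frac{644}{2601} = - \frac{1203687535}{2601}$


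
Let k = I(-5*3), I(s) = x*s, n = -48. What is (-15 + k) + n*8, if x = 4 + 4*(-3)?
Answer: -279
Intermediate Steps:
x = -8 (x = 4 - 12 = -8)
I(s) = -8*s
k = 120 (k = -(-40)*3 = -8*(-15) = 120)
(-15 + k) + n*8 = (-15 + 120) - 48*8 = 105 - 384 = -279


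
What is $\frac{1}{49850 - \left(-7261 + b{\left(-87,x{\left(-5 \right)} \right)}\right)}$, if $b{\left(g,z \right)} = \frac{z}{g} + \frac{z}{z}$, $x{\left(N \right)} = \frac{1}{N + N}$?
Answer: $\frac{870}{49685699} \approx 1.751 \cdot 10^{-5}$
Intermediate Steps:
$x{\left(N \right)} = \frac{1}{2 N}$
$b{\left(g,z \right)} = 1 + \frac{z}{g}$ ($b{\left(g,z \right)} = \frac{z}{g} + 1 = 1 + \frac{z}{g}$)
$\frac{1}{49850 - \left(-7261 + b{\left(-87,x{\left(-5 \right)} \right)}\right)} = \frac{1}{49850 + \left(7261 - \frac{-87 + \frac{1}{2 \left(-5\right)}}{-87}\right)} = \frac{1}{49850 + \left(7261 - - \frac{-87 + \frac{1}{2} \left(- \frac{1}{5}\right)}{87}\right)} = \frac{1}{49850 + \left(7261 - - \frac{-87 - \frac{1}{10}}{87}\right)} = \frac{1}{49850 + \left(7261 - \left(- \frac{1}{87}\right) \left(- \frac{871}{10}\right)\right)} = \frac{1}{49850 + \left(7261 - \frac{871}{870}\right)} = \frac{1}{49850 + \frac{6316199}{870}} = \frac{1}{\frac{49685699}{870}} = \frac{870}{49685699}$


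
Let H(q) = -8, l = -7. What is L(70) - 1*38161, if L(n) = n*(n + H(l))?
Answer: -33821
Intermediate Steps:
L(n) = n*(-8 + n) (L(n) = n*(n - 8) = n*(-8 + n))
L(70) - 1*38161 = 70*(-8 + 70) - 1*38161 = 70*62 - 38161 = 4340 - 38161 = -33821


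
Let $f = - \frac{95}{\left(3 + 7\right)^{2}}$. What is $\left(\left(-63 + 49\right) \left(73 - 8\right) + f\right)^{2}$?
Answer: $\frac{331931961}{400} \approx 8.2983 \cdot 10^{5}$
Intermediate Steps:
$f = - \frac{19}{20}$ ($f = - \frac{95}{10^{2}} = - \frac{95}{100} = \left(-95\right) \frac{1}{100} = - \frac{19}{20} \approx -0.95$)
$\left(\left(-63 + 49\right) \left(73 - 8\right) + f\right)^{2} = \left(\left(-63 + 49\right) \left(73 - 8\right) - \frac{19}{20}\right)^{2} = \left(- 14 \left(73 - 8\right) - \frac{19}{20}\right)^{2} = \left(\left(-14\right) 65 - \frac{19}{20}\right)^{2} = \left(-910 - \frac{19}{20}\right)^{2} = \left(- \frac{18219}{20}\right)^{2} = \frac{331931961}{400}$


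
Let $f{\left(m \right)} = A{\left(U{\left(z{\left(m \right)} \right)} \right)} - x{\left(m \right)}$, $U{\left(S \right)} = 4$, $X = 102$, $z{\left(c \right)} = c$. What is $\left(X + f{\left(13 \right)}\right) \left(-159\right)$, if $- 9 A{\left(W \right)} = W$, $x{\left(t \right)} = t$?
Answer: $- \frac{42241}{3} \approx -14080.0$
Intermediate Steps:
$A{\left(W \right)} = - \frac{W}{9}$
$f{\left(m \right)} = - \frac{4}{9} - m$ ($f{\left(m \right)} = \left(- \frac{1}{9}\right) 4 - m = - \frac{4}{9} - m$)
$\left(X + f{\left(13 \right)}\right) \left(-159\right) = \left(102 - \frac{121}{9}\right) \left(-159\right) = \frac{797}{9} \left(-159\right) = - \frac{42241}{3}$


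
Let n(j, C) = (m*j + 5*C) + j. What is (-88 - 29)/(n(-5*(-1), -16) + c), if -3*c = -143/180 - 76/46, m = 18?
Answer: -1453140/196429 ≈ -7.3978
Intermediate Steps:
c = 10129/12420 (c = -(-143/180 - 76/46)/3 = -(-143*1/180 - 76*1/46)/3 = -(-143/180 - 38/23)/3 = -1/3*(-10129/4140) = 10129/12420 ≈ 0.81554)
n(j, C) = 5*C + 19*j (n(j, C) = (18*j + 5*C) + j = (5*C + 18*j) + j = 5*C + 19*j)
(-88 - 29)/(n(-5*(-1), -16) + c) = (-88 - 29)/((5*(-16) + 19*(-5*(-1))) + 10129/12420) = -117/((-80 + 19*5) + 10129/12420) = -117/((-80 + 95) + 10129/12420) = -117/(15 + 10129/12420) = -117/196429/12420 = -117*12420/196429 = -1453140/196429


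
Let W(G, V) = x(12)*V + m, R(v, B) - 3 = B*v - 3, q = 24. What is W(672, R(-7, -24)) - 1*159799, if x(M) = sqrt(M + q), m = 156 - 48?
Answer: -158683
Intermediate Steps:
m = 108
R(v, B) = B*v (R(v, B) = 3 + (B*v - 3) = 3 + (-3 + B*v) = B*v)
x(M) = sqrt(24 + M) (x(M) = sqrt(M + 24) = sqrt(24 + M))
W(G, V) = 108 + 6*V (W(G, V) = sqrt(24 + 12)*V + 108 = sqrt(36)*V + 108 = 6*V + 108 = 108 + 6*V)
W(672, R(-7, -24)) - 1*159799 = (108 + 6*(-24*(-7))) - 1*159799 = (108 + 6*168) - 159799 = (108 + 1008) - 159799 = 1116 - 159799 = -158683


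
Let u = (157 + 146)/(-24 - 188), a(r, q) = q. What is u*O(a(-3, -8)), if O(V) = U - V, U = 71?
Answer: -23937/212 ≈ -112.91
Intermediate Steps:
O(V) = 71 - V
u = -303/212 (u = 303/(-212) = 303*(-1/212) = -303/212 ≈ -1.4292)
u*O(a(-3, -8)) = -303*(71 - 1*(-8))/212 = -303*(71 + 8)/212 = -303/212*79 = -23937/212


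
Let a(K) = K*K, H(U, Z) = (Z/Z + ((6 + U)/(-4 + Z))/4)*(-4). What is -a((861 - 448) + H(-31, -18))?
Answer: -80514729/484 ≈ -1.6635e+5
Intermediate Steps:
H(U, Z) = -4 - (6 + U)/(-4 + Z) (H(U, Z) = (1 + ((6 + U)/(-4 + Z))*(¼))*(-4) = (1 + (6 + U)/(4*(-4 + Z)))*(-4) = -4 - (6 + U)/(-4 + Z))
a(K) = K²
-a((861 - 448) + H(-31, -18)) = -((861 - 448) + (10 - 1*(-31) - 4*(-18))/(-4 - 18))² = -(413 + (10 + 31 + 72)/(-22))² = -(413 - 1/22*113)² = -(413 - 113/22)² = -(8973/22)² = -1*80514729/484 = -80514729/484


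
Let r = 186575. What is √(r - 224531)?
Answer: 2*I*√9489 ≈ 194.82*I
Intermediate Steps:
√(r - 224531) = √(186575 - 224531) = √(-37956) = 2*I*√9489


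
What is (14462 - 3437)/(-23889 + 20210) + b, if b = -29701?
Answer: -109281004/3679 ≈ -29704.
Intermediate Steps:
(14462 - 3437)/(-23889 + 20210) + b = (14462 - 3437)/(-23889 + 20210) - 29701 = 11025/(-3679) - 29701 = 11025*(-1/3679) - 29701 = -11025/3679 - 29701 = -109281004/3679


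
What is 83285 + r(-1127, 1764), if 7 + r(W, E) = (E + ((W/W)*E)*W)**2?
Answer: 3945244760974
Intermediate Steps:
r(W, E) = -7 + (E + E*W)**2 (r(W, E) = -7 + (E + ((W/W)*E)*W)**2 = -7 + (E + (1*E)*W)**2 = -7 + (E + E*W)**2)
83285 + r(-1127, 1764) = 83285 + (-7 + 1764**2*(1 - 1127)**2) = 83285 + (-7 + 3111696*(-1126)**2) = 83285 + (-7 + 3111696*1267876) = 83285 + (-7 + 3945244677696) = 83285 + 3945244677689 = 3945244760974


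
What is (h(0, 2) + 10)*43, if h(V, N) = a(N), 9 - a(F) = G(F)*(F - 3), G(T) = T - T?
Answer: 817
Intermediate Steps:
G(T) = 0
a(F) = 9 (a(F) = 9 - 0*(F - 3) = 9 - 0*(-3 + F) = 9 - 1*0 = 9 + 0 = 9)
h(V, N) = 9
(h(0, 2) + 10)*43 = (9 + 10)*43 = 19*43 = 817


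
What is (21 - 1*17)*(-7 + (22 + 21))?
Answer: 144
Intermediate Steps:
(21 - 1*17)*(-7 + (22 + 21)) = (21 - 17)*(-7 + 43) = 4*36 = 144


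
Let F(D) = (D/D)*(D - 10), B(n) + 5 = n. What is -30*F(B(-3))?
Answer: 540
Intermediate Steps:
B(n) = -5 + n
F(D) = -10 + D (F(D) = 1*(-10 + D) = -10 + D)
-30*F(B(-3)) = -30*(-10 + (-5 - 3)) = -30*(-10 - 8) = -30*(-18) = 540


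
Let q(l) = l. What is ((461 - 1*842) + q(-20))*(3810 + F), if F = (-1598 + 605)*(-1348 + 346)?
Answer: -400517196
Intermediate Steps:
F = 994986 (F = -993*(-1002) = 994986)
((461 - 1*842) + q(-20))*(3810 + F) = ((461 - 1*842) - 20)*(3810 + 994986) = ((461 - 842) - 20)*998796 = (-381 - 20)*998796 = -401*998796 = -400517196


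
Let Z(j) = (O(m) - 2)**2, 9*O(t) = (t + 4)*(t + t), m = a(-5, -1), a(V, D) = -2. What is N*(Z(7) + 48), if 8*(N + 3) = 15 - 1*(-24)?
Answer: 5705/54 ≈ 105.65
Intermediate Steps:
m = -2
N = 15/8 (N = -3 + (15 - 1*(-24))/8 = -3 + (15 + 24)/8 = -3 + (1/8)*39 = -3 + 39/8 = 15/8 ≈ 1.8750)
O(t) = 2*t*(4 + t)/9 (O(t) = ((t + 4)*(t + t))/9 = ((4 + t)*(2*t))/9 = (2*t*(4 + t))/9 = 2*t*(4 + t)/9)
Z(j) = 676/81 (Z(j) = ((2/9)*(-2)*(4 - 2) - 2)**2 = ((2/9)*(-2)*2 - 2)**2 = (-8/9 - 2)**2 = (-26/9)**2 = 676/81)
N*(Z(7) + 48) = 15*(676/81 + 48)/8 = (15/8)*(4564/81) = 5705/54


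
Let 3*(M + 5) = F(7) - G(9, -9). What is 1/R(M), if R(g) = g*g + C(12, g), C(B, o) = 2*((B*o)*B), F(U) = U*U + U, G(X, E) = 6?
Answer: 9/31465 ≈ 0.00028603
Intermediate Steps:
F(U) = U + U**2 (F(U) = U**2 + U = U + U**2)
M = 35/3 (M = -5 + (7*(1 + 7) - 1*6)/3 = -5 + (7*8 - 6)/3 = -5 + (56 - 6)/3 = -5 + (1/3)*50 = -5 + 50/3 = 35/3 ≈ 11.667)
C(B, o) = 2*o*B**2 (C(B, o) = 2*(o*B**2) = 2*o*B**2)
R(g) = g**2 + 288*g (R(g) = g*g + 2*g*12**2 = g**2 + 2*g*144 = g**2 + 288*g)
1/R(M) = 1/(35*(288 + 35/3)/3) = 1/((35/3)*(899/3)) = 1/(31465/9) = 9/31465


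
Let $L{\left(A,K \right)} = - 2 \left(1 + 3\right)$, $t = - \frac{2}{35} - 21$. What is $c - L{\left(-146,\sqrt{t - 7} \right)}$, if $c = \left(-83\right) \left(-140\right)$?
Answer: $11628$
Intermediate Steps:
$t = - \frac{737}{35}$ ($t = \left(-2\right) \frac{1}{35} - 21 = - \frac{2}{35} - 21 = - \frac{737}{35} \approx -21.057$)
$c = 11620$
$L{\left(A,K \right)} = -8$ ($L{\left(A,K \right)} = \left(-2\right) 4 = -8$)
$c - L{\left(-146,\sqrt{t - 7} \right)} = 11620 - -8 = 11620 + 8 = 11628$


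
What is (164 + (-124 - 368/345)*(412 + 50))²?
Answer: 82992391056/25 ≈ 3.3197e+9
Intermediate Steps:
(164 + (-124 - 368/345)*(412 + 50))² = (164 + (-124 - 368*1/345)*462)² = (164 + (-124 - 16/15)*462)² = (164 - 1876/15*462)² = (164 - 288904/5)² = (-288084/5)² = 82992391056/25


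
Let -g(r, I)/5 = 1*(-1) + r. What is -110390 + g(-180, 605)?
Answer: -109485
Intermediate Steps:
g(r, I) = 5 - 5*r (g(r, I) = -5*(1*(-1) + r) = -5*(-1 + r) = 5 - 5*r)
-110390 + g(-180, 605) = -110390 + (5 - 5*(-180)) = -110390 + (5 + 900) = -110390 + 905 = -109485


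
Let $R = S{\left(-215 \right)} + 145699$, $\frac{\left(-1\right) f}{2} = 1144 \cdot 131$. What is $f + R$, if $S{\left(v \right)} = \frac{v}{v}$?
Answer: $-154028$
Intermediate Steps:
$S{\left(v \right)} = 1$
$f = -299728$ ($f = - 2 \cdot 1144 \cdot 131 = \left(-2\right) 149864 = -299728$)
$R = 145700$ ($R = 1 + 145699 = 145700$)
$f + R = -299728 + 145700 = -154028$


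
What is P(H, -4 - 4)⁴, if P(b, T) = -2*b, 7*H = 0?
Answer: 0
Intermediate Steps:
H = 0 (H = (⅐)*0 = 0)
P(H, -4 - 4)⁴ = (-2*0)⁴ = 0⁴ = 0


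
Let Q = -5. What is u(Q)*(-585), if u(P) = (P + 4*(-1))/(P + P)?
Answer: -1053/2 ≈ -526.50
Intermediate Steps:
u(P) = (-4 + P)/(2*P) (u(P) = (P - 4)/((2*P)) = (-4 + P)*(1/(2*P)) = (-4 + P)/(2*P))
u(Q)*(-585) = ((½)*(-4 - 5)/(-5))*(-585) = ((½)*(-⅕)*(-9))*(-585) = (9/10)*(-585) = -1053/2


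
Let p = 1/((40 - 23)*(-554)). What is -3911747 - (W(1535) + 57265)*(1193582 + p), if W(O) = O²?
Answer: -797954490749794/277 ≈ -2.8807e+12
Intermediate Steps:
p = -1/9418 (p = 1/(17*(-554)) = 1/(-9418) = -1/9418 ≈ -0.00010618)
-3911747 - (W(1535) + 57265)*(1193582 + p) = -3911747 - (1535² + 57265)*(1193582 - 1/9418) = -3911747 - (2356225 + 57265)*11241155275/9418 = -3911747 - 2413490*11241155275/9418 = -3911747 - 1*797953407195875/277 = -3911747 - 797953407195875/277 = -797954490749794/277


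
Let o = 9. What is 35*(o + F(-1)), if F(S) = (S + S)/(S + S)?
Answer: 350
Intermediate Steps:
F(S) = 1 (F(S) = (2*S)/((2*S)) = (2*S)*(1/(2*S)) = 1)
35*(o + F(-1)) = 35*(9 + 1) = 35*10 = 350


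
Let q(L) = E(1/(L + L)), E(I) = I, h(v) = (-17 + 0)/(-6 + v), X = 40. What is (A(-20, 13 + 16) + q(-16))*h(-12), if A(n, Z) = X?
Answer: 21743/576 ≈ 37.748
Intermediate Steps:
h(v) = -17/(-6 + v)
A(n, Z) = 40
q(L) = 1/(2*L) (q(L) = 1/(L + L) = 1/(2*L))
(A(-20, 13 + 16) + q(-16))*h(-12) = (40 + (½)/(-16))*(-17/(-6 - 12)) = (40 + (½)*(-1/16))*(-17/(-18)) = (40 - 1/32)*(-17*(-1/18)) = (1279/32)*(17/18) = 21743/576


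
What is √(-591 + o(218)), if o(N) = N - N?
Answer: I*√591 ≈ 24.31*I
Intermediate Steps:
o(N) = 0
√(-591 + o(218)) = √(-591 + 0) = √(-591) = I*√591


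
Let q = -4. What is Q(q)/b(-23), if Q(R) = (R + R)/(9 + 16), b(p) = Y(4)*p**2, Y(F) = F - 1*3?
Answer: -8/13225 ≈ -0.00060491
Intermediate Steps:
Y(F) = -3 + F (Y(F) = F - 3 = -3 + F)
b(p) = p**2 (b(p) = (-3 + 4)*p**2 = 1*p**2 = p**2)
Q(R) = 2*R/25 (Q(R) = (2*R)/25 = (2*R)*(1/25) = 2*R/25)
Q(q)/b(-23) = ((2/25)*(-4))/((-23)**2) = -8/25/529 = -8/25*1/529 = -8/13225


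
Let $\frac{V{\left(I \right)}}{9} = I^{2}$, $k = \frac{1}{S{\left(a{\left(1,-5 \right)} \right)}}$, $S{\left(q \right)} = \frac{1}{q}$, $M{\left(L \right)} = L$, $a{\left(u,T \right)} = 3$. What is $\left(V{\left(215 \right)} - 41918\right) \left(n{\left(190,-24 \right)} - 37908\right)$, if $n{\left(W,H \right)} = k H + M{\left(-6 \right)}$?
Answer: $-14210828502$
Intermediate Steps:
$k = 3$ ($k = \frac{1}{\frac{1}{3}} = 3$)
$V{\left(I \right)} = 9 I^{2}$
$n{\left(W,H \right)} = -6 + 3 H$ ($n{\left(W,H \right)} = 3 H - 6 = -6 + 3 H$)
$\left(V{\left(215 \right)} - 41918\right) \left(n{\left(190,-24 \right)} - 37908\right) = \left(9 \cdot 215^{2} - 41918\right) \left(\left(-6 + 3 \left(-24\right)\right) - 37908\right) = \left(9 \cdot 46225 - 41918\right) \left(\left(-6 - 72\right) - 37908\right) = \left(416025 - 41918\right) \left(-78 - 37908\right) = 374107 \left(-37986\right) = -14210828502$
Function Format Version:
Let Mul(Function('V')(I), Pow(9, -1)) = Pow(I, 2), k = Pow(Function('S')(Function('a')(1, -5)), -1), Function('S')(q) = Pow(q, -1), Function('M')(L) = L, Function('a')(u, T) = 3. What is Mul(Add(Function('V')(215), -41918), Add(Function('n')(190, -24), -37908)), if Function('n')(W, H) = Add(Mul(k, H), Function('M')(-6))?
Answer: -14210828502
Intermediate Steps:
k = 3 (k = Pow(Pow(3, -1), -1) = Pow(Rational(1, 3), -1) = 3)
Function('V')(I) = Mul(9, Pow(I, 2))
Function('n')(W, H) = Add(-6, Mul(3, H)) (Function('n')(W, H) = Add(Mul(3, H), -6) = Add(-6, Mul(3, H)))
Mul(Add(Function('V')(215), -41918), Add(Function('n')(190, -24), -37908)) = Mul(Add(Mul(9, Pow(215, 2)), -41918), Add(Add(-6, Mul(3, -24)), -37908)) = Mul(Add(Mul(9, 46225), -41918), Add(Add(-6, -72), -37908)) = Mul(Add(416025, -41918), Add(-78, -37908)) = Mul(374107, -37986) = -14210828502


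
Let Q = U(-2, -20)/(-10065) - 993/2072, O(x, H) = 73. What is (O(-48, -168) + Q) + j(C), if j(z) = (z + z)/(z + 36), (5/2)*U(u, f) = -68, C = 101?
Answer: 1057093842379/14285455800 ≈ 73.998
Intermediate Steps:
U(u, f) = -136/5 (U(u, f) = (2/5)*(-68) = -136/5)
j(z) = 2*z/(36 + z) (j(z) = (2*z)/(36 + z) = 2*z/(36 + z))
Q = -49690933/104273400 (Q = -136/5/(-10065) - 993/2072 = -136/5*(-1/10065) - 993*1/2072 = 136/50325 - 993/2072 = -49690933/104273400 ≈ -0.47654)
(O(-48, -168) + Q) + j(C) = (73 - 49690933/104273400) + 2*101/(36 + 101) = 7562267267/104273400 + 2*101/137 = 7562267267/104273400 + 2*101*(1/137) = 7562267267/104273400 + 202/137 = 1057093842379/14285455800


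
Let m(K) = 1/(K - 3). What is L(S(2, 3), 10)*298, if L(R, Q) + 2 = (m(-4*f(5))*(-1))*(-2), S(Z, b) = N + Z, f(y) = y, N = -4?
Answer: -14304/23 ≈ -621.91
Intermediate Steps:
m(K) = 1/(-3 + K)
S(Z, b) = -4 + Z
L(R, Q) = -48/23 (L(R, Q) = -2 + (-1/(-3 - 4*5))*(-2) = -2 + (-1/(-3 - 20))*(-2) = -2 + (-1/(-23))*(-2) = -2 - 1/23*(-1)*(-2) = -2 + (1/23)*(-2) = -2 - 2/23 = -48/23)
L(S(2, 3), 10)*298 = -48/23*298 = -14304/23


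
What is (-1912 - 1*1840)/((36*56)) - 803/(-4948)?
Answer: -18913/11133 ≈ -1.6988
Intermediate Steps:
(-1912 - 1*1840)/((36*56)) - 803/(-4948) = (-1912 - 1840)/2016 - 803*(-1/4948) = -3752*1/2016 + 803/4948 = -67/36 + 803/4948 = -18913/11133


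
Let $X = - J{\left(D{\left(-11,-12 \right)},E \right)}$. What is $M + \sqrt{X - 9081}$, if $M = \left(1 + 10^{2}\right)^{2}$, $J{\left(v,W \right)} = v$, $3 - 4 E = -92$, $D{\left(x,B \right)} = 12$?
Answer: $10201 + i \sqrt{9093} \approx 10201.0 + 95.357 i$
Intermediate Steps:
$E = \frac{95}{4}$ ($E = \frac{3}{4} - -23 = \frac{3}{4} + 23 = \frac{95}{4} \approx 23.75$)
$X = -12$ ($X = \left(-1\right) 12 = -12$)
$M = 10201$ ($M = \left(1 + 100\right)^{2} = 101^{2} = 10201$)
$M + \sqrt{X - 9081} = 10201 + \sqrt{-12 - 9081} = 10201 + \sqrt{-9093} = 10201 + i \sqrt{9093}$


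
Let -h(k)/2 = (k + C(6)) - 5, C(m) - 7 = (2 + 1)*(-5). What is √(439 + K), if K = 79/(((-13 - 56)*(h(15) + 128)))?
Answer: √8034094695/4278 ≈ 20.952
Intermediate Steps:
C(m) = -8 (C(m) = 7 + (2 + 1)*(-5) = 7 + 3*(-5) = 7 - 15 = -8)
h(k) = 26 - 2*k (h(k) = -2*((k - 8) - 5) = -2*((-8 + k) - 5) = -2*(-13 + k) = 26 - 2*k)
K = -79/8556 (K = 79/(((-13 - 56)*((26 - 2*15) + 128))) = 79/((-69*((26 - 30) + 128))) = 79/((-69*(-4 + 128))) = 79/((-69*124)) = 79/(-8556) = 79*(-1/8556) = -79/8556 ≈ -0.0092333)
√(439 + K) = √(439 - 79/8556) = √(3756005/8556) = √8034094695/4278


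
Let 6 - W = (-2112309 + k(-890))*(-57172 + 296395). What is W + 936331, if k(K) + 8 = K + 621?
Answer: 505380097015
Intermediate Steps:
k(K) = 613 + K (k(K) = -8 + (K + 621) = -8 + (621 + K) = 613 + K)
W = 505379160684 (W = 6 - (-2112309 + (613 - 890))*(-57172 + 296395) = 6 - (-2112309 - 277)*239223 = 6 - (-2112586)*239223 = 6 - 1*(-505379160678) = 6 + 505379160678 = 505379160684)
W + 936331 = 505379160684 + 936331 = 505380097015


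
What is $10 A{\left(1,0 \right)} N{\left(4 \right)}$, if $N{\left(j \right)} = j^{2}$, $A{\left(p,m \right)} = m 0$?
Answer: $0$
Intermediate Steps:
$A{\left(p,m \right)} = 0$
$10 A{\left(1,0 \right)} N{\left(4 \right)} = 10 \cdot 0 \cdot 4^{2} = 0 \cdot 16 = 0$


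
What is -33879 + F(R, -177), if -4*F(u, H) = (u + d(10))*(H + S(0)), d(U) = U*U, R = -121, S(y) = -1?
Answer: -69627/2 ≈ -34814.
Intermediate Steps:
d(U) = U**2
F(u, H) = -(-1 + H)*(100 + u)/4 (F(u, H) = -(u + 10**2)*(H - 1)/4 = -(u + 100)*(-1 + H)/4 = -(100 + u)*(-1 + H)/4 = -(-1 + H)*(100 + u)/4)
-33879 + F(R, -177) = -33879 + (25 - 25*(-177) + (1/4)*(-121) - 1/4*(-177)*(-121)) = -33879 + (25 + 4425 - 121/4 - 21417/4) = -33879 - 1869/2 = -69627/2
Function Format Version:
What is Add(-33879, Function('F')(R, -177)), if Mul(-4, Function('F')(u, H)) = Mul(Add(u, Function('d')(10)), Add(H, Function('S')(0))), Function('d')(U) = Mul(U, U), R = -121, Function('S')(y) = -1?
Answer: Rational(-69627, 2) ≈ -34814.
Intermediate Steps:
Function('d')(U) = Pow(U, 2)
Function('F')(u, H) = Mul(Rational(-1, 4), Add(-1, H), Add(100, u)) (Function('F')(u, H) = Mul(Rational(-1, 4), Mul(Add(u, Pow(10, 2)), Add(H, -1))) = Mul(Rational(-1, 4), Mul(Add(u, 100), Add(-1, H))) = Mul(Rational(-1, 4), Mul(Add(100, u), Add(-1, H))) = Mul(Rational(-1, 4), Mul(Add(-1, H), Add(100, u))) = Mul(Rational(-1, 4), Add(-1, H), Add(100, u)))
Add(-33879, Function('F')(R, -177)) = Add(-33879, Add(25, Mul(-25, -177), Mul(Rational(1, 4), -121), Mul(Rational(-1, 4), -177, -121))) = Add(-33879, Add(25, 4425, Rational(-121, 4), Rational(-21417, 4))) = Add(-33879, Rational(-1869, 2)) = Rational(-69627, 2)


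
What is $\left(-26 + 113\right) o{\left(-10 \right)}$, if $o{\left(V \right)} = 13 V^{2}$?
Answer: $113100$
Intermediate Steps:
$\left(-26 + 113\right) o{\left(-10 \right)} = \left(-26 + 113\right) 13 \left(-10\right)^{2} = 87 \cdot 13 \cdot 100 = 87 \cdot 1300 = 113100$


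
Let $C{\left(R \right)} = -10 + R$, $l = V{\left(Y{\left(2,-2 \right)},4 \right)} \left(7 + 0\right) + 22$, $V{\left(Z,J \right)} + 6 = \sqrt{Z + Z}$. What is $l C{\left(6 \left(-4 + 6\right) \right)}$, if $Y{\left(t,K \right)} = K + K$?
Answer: $-40 + 28 i \sqrt{2} \approx -40.0 + 39.598 i$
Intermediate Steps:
$Y{\left(t,K \right)} = 2 K$
$V{\left(Z,J \right)} = -6 + \sqrt{2} \sqrt{Z}$ ($V{\left(Z,J \right)} = -6 + \sqrt{Z + Z} = -6 + \sqrt{2 Z} = -6 + \sqrt{2} \sqrt{Z}$)
$l = -20 + 14 i \sqrt{2}$ ($l = \left(-6 + \sqrt{2} \sqrt{2 \left(-2\right)}\right) \left(7 + 0\right) + 22 = \left(-6 + \sqrt{2} \sqrt{-4}\right) 7 + 22 = \left(-6 + \sqrt{2} \cdot 2 i\right) 7 + 22 = \left(-6 + 2 i \sqrt{2}\right) 7 + 22 = \left(-42 + 14 i \sqrt{2}\right) + 22 = -20 + 14 i \sqrt{2} \approx -20.0 + 19.799 i$)
$l C{\left(6 \left(-4 + 6\right) \right)} = \left(-20 + 14 i \sqrt{2}\right) \left(-10 + 6 \left(-4 + 6\right)\right) = \left(-20 + 14 i \sqrt{2}\right) \left(-10 + 6 \cdot 2\right) = \left(-20 + 14 i \sqrt{2}\right) \left(-10 + 12\right) = \left(-20 + 14 i \sqrt{2}\right) 2 = -40 + 28 i \sqrt{2}$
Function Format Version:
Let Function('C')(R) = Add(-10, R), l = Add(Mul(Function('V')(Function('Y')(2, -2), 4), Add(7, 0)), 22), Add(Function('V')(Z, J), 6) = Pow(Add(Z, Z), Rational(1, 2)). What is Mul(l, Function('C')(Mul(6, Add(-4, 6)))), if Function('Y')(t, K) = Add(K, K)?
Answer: Add(-40, Mul(28, I, Pow(2, Rational(1, 2)))) ≈ Add(-40.000, Mul(39.598, I))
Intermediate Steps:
Function('Y')(t, K) = Mul(2, K)
Function('V')(Z, J) = Add(-6, Mul(Pow(2, Rational(1, 2)), Pow(Z, Rational(1, 2)))) (Function('V')(Z, J) = Add(-6, Pow(Add(Z, Z), Rational(1, 2))) = Add(-6, Pow(Mul(2, Z), Rational(1, 2))) = Add(-6, Mul(Pow(2, Rational(1, 2)), Pow(Z, Rational(1, 2)))))
l = Add(-20, Mul(14, I, Pow(2, Rational(1, 2)))) (l = Add(Mul(Add(-6, Mul(Pow(2, Rational(1, 2)), Pow(Mul(2, -2), Rational(1, 2)))), Add(7, 0)), 22) = Add(Mul(Add(-6, Mul(Pow(2, Rational(1, 2)), Pow(-4, Rational(1, 2)))), 7), 22) = Add(Mul(Add(-6, Mul(Pow(2, Rational(1, 2)), Mul(2, I))), 7), 22) = Add(Mul(Add(-6, Mul(2, I, Pow(2, Rational(1, 2)))), 7), 22) = Add(Add(-42, Mul(14, I, Pow(2, Rational(1, 2)))), 22) = Add(-20, Mul(14, I, Pow(2, Rational(1, 2)))) ≈ Add(-20.000, Mul(19.799, I)))
Mul(l, Function('C')(Mul(6, Add(-4, 6)))) = Mul(Add(-20, Mul(14, I, Pow(2, Rational(1, 2)))), Add(-10, Mul(6, Add(-4, 6)))) = Mul(Add(-20, Mul(14, I, Pow(2, Rational(1, 2)))), Add(-10, Mul(6, 2))) = Mul(Add(-20, Mul(14, I, Pow(2, Rational(1, 2)))), Add(-10, 12)) = Mul(Add(-20, Mul(14, I, Pow(2, Rational(1, 2)))), 2) = Add(-40, Mul(28, I, Pow(2, Rational(1, 2))))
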